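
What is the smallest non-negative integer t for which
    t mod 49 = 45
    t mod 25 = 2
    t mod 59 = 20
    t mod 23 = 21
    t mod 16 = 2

8324802

From t ≡ 45 (mod 49) write t = 45 + 49s. Substituting into t ≡ 2 (mod 25) gives 49s ≡ 7 (mod 25), and since 24⁻¹ ≡ 24 (mod 25), s ≡ 18. Hence t ≡ 45 + 49·18 = 927 (mod 1225).
From t ≡ 927 (mod 1225) write t = 927 + 1225s. Substituting into t ≡ 20 (mod 59) gives 1225s ≡ 37 (mod 59), and since 45⁻¹ ≡ 21 (mod 59), s ≡ 10. Hence t ≡ 927 + 1225·10 = 13177 (mod 72275).
From t ≡ 13177 (mod 72275) write t = 13177 + 72275s. Substituting into t ≡ 21 (mod 23) gives 72275s ≡ 0 (mod 23), and since 9⁻¹ ≡ 18 (mod 23), s ≡ 0. Hence t ≡ 13177 + 72275·0 = 13177 (mod 1662325).
From t ≡ 13177 (mod 1662325) write t = 13177 + 1662325s. Substituting into t ≡ 2 (mod 16) gives 1662325s ≡ 9 (mod 16), and since 5⁻¹ ≡ 13 (mod 16), s ≡ 5. Hence t ≡ 13177 + 1662325·5 = 8324802 (mod 26597200).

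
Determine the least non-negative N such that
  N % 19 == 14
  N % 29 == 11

From N ≡ 14 (mod 19) write N = 14 + 19t. Substituting into N ≡ 11 (mod 29) gives 19t ≡ 26 (mod 29), and since 19⁻¹ ≡ 26 (mod 29), t ≡ 9. Hence N ≡ 14 + 19·9 = 185 (mod 551).

185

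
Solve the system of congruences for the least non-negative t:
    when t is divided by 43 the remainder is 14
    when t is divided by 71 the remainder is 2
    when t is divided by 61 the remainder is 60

178851

Combine the congruences pairwise.
From t ≡ 14 (mod 43) write t = 14 + 43s. Substituting into t ≡ 2 (mod 71) gives 43s ≡ 59 (mod 71), and since 43⁻¹ ≡ 38 (mod 71), s ≡ 41. Hence t ≡ 14 + 43·41 = 1777 (mod 3053).
From t ≡ 1777 (mod 3053) write t = 1777 + 3053s. Substituting into t ≡ 60 (mod 61) gives 3053s ≡ 52 (mod 61), and since 3⁻¹ ≡ 41 (mod 61), s ≡ 58. Hence t ≡ 1777 + 3053·58 = 178851 (mod 186233).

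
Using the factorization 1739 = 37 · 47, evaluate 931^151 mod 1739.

Mod 37: 931 ≡ 6; by Fermat, exponent reduces to 151 mod 36 = 7; 6^7 ≡ 31 (mod 37).
Mod 47: 931 ≡ 38; by Fermat, exponent reduces to 151 mod 46 = 13; 38^13 ≡ 20 (mod 47).
Combine by CRT: x ≡ 31 (mod 37), x ≡ 20 (mod 47) ⇒ x ≡ 1289 (mod 1739).

1289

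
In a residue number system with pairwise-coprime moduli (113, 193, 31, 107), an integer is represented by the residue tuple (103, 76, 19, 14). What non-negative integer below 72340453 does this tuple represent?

From x ≡ 103 (mod 113) write x = 103 + 113t. Substituting into x ≡ 76 (mod 193) gives 113t ≡ 166 (mod 193), and since 113⁻¹ ≡ 41 (mod 193), t ≡ 51. Hence x ≡ 103 + 113·51 = 5866 (mod 21809).
From x ≡ 5866 (mod 21809) write x = 5866 + 21809t. Substituting into x ≡ 19 (mod 31) gives 21809t ≡ 12 (mod 31), and since 16⁻¹ ≡ 2 (mod 31), t ≡ 24. Hence x ≡ 5866 + 21809·24 = 529282 (mod 676079).
From x ≡ 529282 (mod 676079) write x = 529282 + 676079t. Substituting into x ≡ 14 (mod 107) gives 676079t ≡ 61 (mod 107), and since 53⁻¹ ≡ 105 (mod 107), t ≡ 92. Hence x ≡ 529282 + 676079·92 = 62728550 (mod 72340453).

62728550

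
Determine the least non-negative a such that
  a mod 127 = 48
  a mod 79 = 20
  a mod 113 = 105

1004110

The moduli are pairwise coprime; N = 127·79·113 = 1133729.
N/127 = 8927; 8927 ≡ 37 (mod 127); 37·103 ≡ 1, so inverse 103.
N/79 = 14351; 14351 ≡ 52 (mod 79); 52·38 ≡ 1, so inverse 38.
N/113 = 10033; 10033 ≡ 89 (mod 113); 89·80 ≡ 1, so inverse 80.
a ≡ 48·8927·103 + 20·14351·38 + 105·10033·80 = 139319048.
139319048 mod 1133729 = 1004110.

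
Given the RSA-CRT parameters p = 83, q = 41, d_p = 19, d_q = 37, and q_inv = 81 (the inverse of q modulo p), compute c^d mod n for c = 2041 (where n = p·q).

483

m₁ = c^(d_p) mod p: c ≡ 49 (mod 83), and 49^19 mod 83 = 68.
m₂ = c^(d_q) mod q: c ≡ 32 (mod 41), and 32^37 mod 41 = 32.
h = q_inv·(m₁ − m₂) mod p = 81·(68 − 32) mod 83 = 11.
m = m₂ + h·q = 32 + 11·41 = 483.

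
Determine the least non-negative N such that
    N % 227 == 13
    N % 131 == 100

From N ≡ 13 (mod 227) write N = 13 + 227t. Substituting into N ≡ 100 (mod 131) gives 227t ≡ 87 (mod 131), and since 96⁻¹ ≡ 116 (mod 131), t ≡ 5. Hence N ≡ 13 + 227·5 = 1148 (mod 29737).

1148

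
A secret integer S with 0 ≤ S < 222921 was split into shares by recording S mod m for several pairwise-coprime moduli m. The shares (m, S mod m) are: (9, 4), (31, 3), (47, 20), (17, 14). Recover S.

The moduli are pairwise coprime; N = 9·31·47·17 = 222921.
N/9 = 24769; 24769 ≡ 1 (mod 9), inverse 1.
N/31 = 7191; 7191 ≡ 30 (mod 31); 30·30 ≡ 1, so inverse 30.
N/47 = 4743; 4743 ≡ 43 (mod 47); 43·35 ≡ 1, so inverse 35.
N/17 = 13113; 13113 ≡ 6 (mod 17); 6·3 ≡ 1, so inverse 3.
S ≡ 4·24769·1 + 3·7191·30 + 20·4743·35 + 14·13113·3 = 4617112.
4617112 mod 222921 = 158692.

158692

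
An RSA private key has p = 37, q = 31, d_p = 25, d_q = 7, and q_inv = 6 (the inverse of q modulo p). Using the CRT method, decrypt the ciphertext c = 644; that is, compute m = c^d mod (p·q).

964

m₁ = c^(d_p) mod p: c ≡ 15 (mod 37), and 15^25 mod 37 = 2.
m₂ = c^(d_q) mod q: c ≡ 24 (mod 31), and 24^7 mod 31 = 3.
h = q_inv·(m₁ − m₂) mod p = 6·(2 − 3) mod 37 = 31.
m = m₂ + h·q = 3 + 31·31 = 964.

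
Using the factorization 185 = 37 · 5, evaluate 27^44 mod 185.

26

Mod 37: 27 ≡ 27; by Fermat, exponent reduces to 44 mod 36 = 8; 27^8 ≡ 26 (mod 37).
Mod 5: 27 ≡ 2; since 4 | 44, by Fermat 2^44 ≡ 1 (mod 5).
Combine by CRT: x ≡ 26 (mod 37), x ≡ 1 (mod 5) ⇒ x ≡ 26 (mod 185).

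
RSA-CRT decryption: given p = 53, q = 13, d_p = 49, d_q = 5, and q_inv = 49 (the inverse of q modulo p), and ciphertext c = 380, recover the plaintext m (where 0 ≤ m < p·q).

269

m₁ = c^(d_p) mod p: c ≡ 9 (mod 53), and 9^49 mod 53 = 4.
m₂ = c^(d_q) mod q: c ≡ 3 (mod 13), and 3^5 mod 13 = 9.
h = q_inv·(m₁ − m₂) mod p = 49·(4 − 9) mod 53 = 20.
m = m₂ + h·q = 9 + 20·13 = 269.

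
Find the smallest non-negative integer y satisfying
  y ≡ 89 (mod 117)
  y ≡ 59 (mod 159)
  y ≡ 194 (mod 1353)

gcd(117, 159) = 3 and 3 | (59 − 89), so the pair is consistent; merging gives y ≡ 3716 (mod 6201), where 6201 = lcm(117, 159).
gcd(6201, 1353) = 3 and 3 | (194 − 3716), so the pair is consistent; merging gives y ≡ 667223 (mod 2796651), where 2796651 = lcm(6201, 1353).
The solution is unique modulo lcm(117, 159, 1353) = 2796651.

667223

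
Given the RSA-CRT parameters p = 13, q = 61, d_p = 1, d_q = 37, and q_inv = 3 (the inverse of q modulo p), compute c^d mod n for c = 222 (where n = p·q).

m₁ = c^(d_p) mod p: c ≡ 1 (mod 13), and 1^1 mod 13 = 1.
m₂ = c^(d_q) mod q: c ≡ 39 (mod 61), and 39^37 mod 61 = 5.
h = q_inv·(m₁ − m₂) mod p = 3·(1 − 5) mod 13 = 1.
m = m₂ + h·q = 5 + 1·61 = 66.

66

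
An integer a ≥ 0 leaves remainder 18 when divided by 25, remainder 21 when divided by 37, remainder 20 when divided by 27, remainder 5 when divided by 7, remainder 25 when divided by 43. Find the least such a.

The moduli are pairwise coprime; N = 25·37·27·7·43 = 7517475.
N/25 = 300699; 300699 ≡ 24 (mod 25); 24·24 ≡ 1, so inverse 24.
N/37 = 203175; 203175 ≡ 8 (mod 37); 8·14 ≡ 1, so inverse 14.
N/27 = 278425; 278425 ≡ 1 (mod 27), inverse 1.
N/7 = 1073925; 1073925 ≡ 6 (mod 7); 6·6 ≡ 1, so inverse 6.
N/43 = 174825; 174825 ≡ 30 (mod 43); 30·33 ≡ 1, so inverse 33.
a ≡ 18·300699·24 + 21·203175·14 + 20·278425·1 + 5·1073925·6 + 25·174825·33 = 371652293.
371652293 mod 7517475 = 3296018.

3296018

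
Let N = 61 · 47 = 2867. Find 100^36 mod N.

363

Mod 61: 100 ≡ 39; 39^36 ≡ 58 (mod 61).
Mod 47: 100 ≡ 6; 6^36 ≡ 34 (mod 47).
Combine by CRT: x ≡ 58 (mod 61), x ≡ 34 (mod 47) ⇒ x ≡ 363 (mod 2867).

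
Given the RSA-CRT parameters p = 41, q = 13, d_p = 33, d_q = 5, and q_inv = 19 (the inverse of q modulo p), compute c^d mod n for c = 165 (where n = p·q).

m₁ = c^(d_p) mod p: c ≡ 1 (mod 41), and 1^33 mod 41 = 1.
m₂ = c^(d_q) mod q: c ≡ 9 (mod 13), and 9^5 mod 13 = 3.
h = q_inv·(m₁ − m₂) mod p = 19·(1 − 3) mod 41 = 3.
m = m₂ + h·q = 3 + 3·13 = 42.

42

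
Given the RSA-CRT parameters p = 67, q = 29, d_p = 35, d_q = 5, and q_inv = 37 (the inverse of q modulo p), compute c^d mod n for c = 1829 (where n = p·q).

m₁ = c^(d_p) mod p: c ≡ 20 (mod 67), and 20^35 mod 67 = 2.
m₂ = c^(d_q) mod q: c ≡ 2 (mod 29), and 2^5 mod 29 = 3.
h = q_inv·(m₁ − m₂) mod p = 37·(2 − 3) mod 67 = 30.
m = m₂ + h·q = 3 + 30·29 = 873.

873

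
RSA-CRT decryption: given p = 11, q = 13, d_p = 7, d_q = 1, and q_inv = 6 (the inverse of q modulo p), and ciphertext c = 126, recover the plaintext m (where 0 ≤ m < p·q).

m₁ = c^(d_p) mod p: c ≡ 5 (mod 11), and 5^7 mod 11 = 3.
m₂ = c^(d_q) mod q: c ≡ 9 (mod 13), and 9^1 mod 13 = 9.
h = q_inv·(m₁ − m₂) mod p = 6·(3 − 9) mod 11 = 8.
m = m₂ + h·q = 9 + 8·13 = 113.

113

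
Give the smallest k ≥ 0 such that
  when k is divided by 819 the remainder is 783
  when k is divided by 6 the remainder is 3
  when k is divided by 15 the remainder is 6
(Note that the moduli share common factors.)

2421

gcd(819, 6) = 3 and 3 | (3 − 783), so the pair is consistent; merging gives k ≡ 783 (mod 1638), where 1638 = lcm(819, 6).
gcd(1638, 15) = 3 and 3 | (6 − 783), so the pair is consistent; merging gives k ≡ 2421 (mod 8190), where 8190 = lcm(1638, 15).
The solution is unique modulo lcm(819, 6, 15) = 8190.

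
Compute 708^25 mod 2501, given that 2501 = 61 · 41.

Mod 61: 708 ≡ 37; 37^25 ≡ 11 (mod 61).
Mod 41: 708 ≡ 11; 11^25 ≡ 38 (mod 41).
Combine by CRT: x ≡ 11 (mod 61), x ≡ 38 (mod 41) ⇒ x ≡ 1719 (mod 2501).

1719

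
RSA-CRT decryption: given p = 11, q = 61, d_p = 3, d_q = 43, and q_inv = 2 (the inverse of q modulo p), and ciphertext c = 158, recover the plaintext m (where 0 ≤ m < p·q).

m₁ = c^(d_p) mod p: c ≡ 4 (mod 11), and 4^3 mod 11 = 9.
m₂ = c^(d_q) mod q: c ≡ 36 (mod 61), and 36^43 mod 61 = 4.
h = q_inv·(m₁ − m₂) mod p = 2·(9 − 4) mod 11 = 10.
m = m₂ + h·q = 4 + 10·61 = 614.

614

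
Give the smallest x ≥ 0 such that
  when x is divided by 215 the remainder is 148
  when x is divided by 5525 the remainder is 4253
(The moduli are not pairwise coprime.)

225253

gcd(215, 5525) = 5 and 5 | (4253 − 148), so the pair is consistent; merging gives x ≡ 225253 (mod 237575), where 237575 = lcm(215, 5525).
The solution is unique modulo lcm(215, 5525) = 237575.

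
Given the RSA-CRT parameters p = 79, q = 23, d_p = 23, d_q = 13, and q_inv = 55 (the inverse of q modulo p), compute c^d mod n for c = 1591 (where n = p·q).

476

m₁ = c^(d_p) mod p: c ≡ 11 (mod 79), and 11^23 mod 79 = 2.
m₂ = c^(d_q) mod q: c ≡ 4 (mod 23), and 4^13 mod 23 = 16.
h = q_inv·(m₁ − m₂) mod p = 55·(2 − 16) mod 79 = 20.
m = m₂ + h·q = 16 + 20·23 = 476.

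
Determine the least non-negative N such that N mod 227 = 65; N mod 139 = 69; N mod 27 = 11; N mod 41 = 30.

Combine the congruences pairwise.
From N ≡ 65 (mod 227) write N = 65 + 227t. Substituting into N ≡ 69 (mod 139) gives 227t ≡ 4 (mod 139), and since 88⁻¹ ≡ 109 (mod 139), t ≡ 19. Hence N ≡ 65 + 227·19 = 4378 (mod 31553).
From N ≡ 4378 (mod 31553) write N = 4378 + 31553t. Substituting into N ≡ 11 (mod 27) gives 31553t ≡ 7 (mod 27), and since 17⁻¹ ≡ 8 (mod 27), t ≡ 2. Hence N ≡ 4378 + 31553·2 = 67484 (mod 851931).
From N ≡ 67484 (mod 851931) write N = 67484 + 851931t. Substituting into N ≡ 30 (mod 41) gives 851931t ≡ 32 (mod 41), and since 33⁻¹ ≡ 5 (mod 41), t ≡ 37. Hence N ≡ 67484 + 851931·37 = 31588931 (mod 34929171).

31588931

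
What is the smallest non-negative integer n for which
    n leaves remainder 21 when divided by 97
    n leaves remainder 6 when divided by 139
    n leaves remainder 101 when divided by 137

1501484

From n ≡ 21 (mod 97) write n = 21 + 97t. Substituting into n ≡ 6 (mod 139) gives 97t ≡ 124 (mod 139), and since 97⁻¹ ≡ 43 (mod 139), t ≡ 50. Hence n ≡ 21 + 97·50 = 4871 (mod 13483).
From n ≡ 4871 (mod 13483) write n = 4871 + 13483t. Substituting into n ≡ 101 (mod 137) gives 13483t ≡ 25 (mod 137), and since 57⁻¹ ≡ 125 (mod 137), t ≡ 111. Hence n ≡ 4871 + 13483·111 = 1501484 (mod 1847171).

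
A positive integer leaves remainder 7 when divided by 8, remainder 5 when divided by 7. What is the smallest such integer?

Combine the congruences pairwise.
From t ≡ 7 (mod 8) write t = 7 + 8s. Substituting into t ≡ 5 (mod 7) gives 8s ≡ 5 (mod 7), and since 1⁻¹ ≡ 1 (mod 7), s ≡ 5. Hence t ≡ 7 + 8·5 = 47 (mod 56).

47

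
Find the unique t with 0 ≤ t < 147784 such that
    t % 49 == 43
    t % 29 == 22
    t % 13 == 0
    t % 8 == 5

The moduli are pairwise coprime; N = 49·29·13·8 = 147784.
N/49 = 3016; 3016 ≡ 27 (mod 49); 27·20 ≡ 1, so inverse 20.
N/29 = 5096; 5096 ≡ 21 (mod 29); 21·18 ≡ 1, so inverse 18.
N/13 = 11368; 11368 ≡ 6 (mod 13); 6·11 ≡ 1, so inverse 11.
N/8 = 18473; 18473 ≡ 1 (mod 8), inverse 1.
t ≡ 43·3016·20 + 22·5096·18 + 0·11368·11 + 5·18473·1 = 4704141.
4704141 mod 147784 = 122837.

122837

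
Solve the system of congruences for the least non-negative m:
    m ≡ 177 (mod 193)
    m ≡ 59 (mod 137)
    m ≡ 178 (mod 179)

The moduli are pairwise coprime; N = 193·137·179 = 4732939.
N/193 = 24523; 24523 ≡ 12 (mod 193); 12·177 ≡ 1, so inverse 177.
N/137 = 34547; 34547 ≡ 23 (mod 137); 23·6 ≡ 1, so inverse 6.
N/179 = 26441; 26441 ≡ 128 (mod 179); 128·7 ≡ 1, so inverse 7.
m ≡ 177·24523·177 + 59·34547·6 + 178·26441·7 = 813456191.
813456191 mod 4732939 = 4123622.

4123622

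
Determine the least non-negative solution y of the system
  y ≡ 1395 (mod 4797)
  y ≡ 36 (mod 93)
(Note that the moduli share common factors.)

Combine the congruences pairwise.
gcd(4797, 93) = 3 and 3 | (36 − 1395), so the pair is consistent; merging gives y ≡ 54162 (mod 148707), where 148707 = lcm(4797, 93).
The solution is unique modulo lcm(4797, 93) = 148707.

54162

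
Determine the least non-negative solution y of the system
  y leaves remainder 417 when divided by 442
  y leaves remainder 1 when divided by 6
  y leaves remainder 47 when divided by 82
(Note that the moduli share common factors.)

gcd(442, 6) = 2 and 2 | (1 − 417), so the pair is consistent; merging gives y ≡ 859 (mod 1326), where 1326 = lcm(442, 6).
gcd(1326, 82) = 2 and 2 | (47 − 859), so the pair is consistent; merging gives y ≡ 32683 (mod 54366), where 54366 = lcm(1326, 82).
The solution is unique modulo lcm(442, 6, 82) = 54366.

32683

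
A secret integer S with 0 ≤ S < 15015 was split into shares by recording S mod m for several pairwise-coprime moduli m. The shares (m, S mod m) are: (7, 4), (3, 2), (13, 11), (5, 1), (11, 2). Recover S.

Combine the congruences pairwise.
From S ≡ 4 (mod 7) write S = 4 + 7t. Substituting into S ≡ 2 (mod 3) gives 7t ≡ 1 (mod 3), and since 1⁻¹ ≡ 1 (mod 3), t ≡ 1. Hence S ≡ 4 + 7·1 = 11 (mod 21).
From S ≡ 11 (mod 21) write S = 11 + 21t. Substituting into S ≡ 11 (mod 13) gives 21t ≡ 0 (mod 13), and since 8⁻¹ ≡ 5 (mod 13), t ≡ 0. Hence S ≡ 11 + 21·0 = 11 (mod 273).
From S ≡ 11 (mod 273) write S = 11 + 273t. Substituting into S ≡ 1 (mod 5) gives 273t ≡ 0 (mod 5), and since 3⁻¹ ≡ 2 (mod 5), t ≡ 0. Hence S ≡ 11 + 273·0 = 11 (mod 1365).
From S ≡ 11 (mod 1365) write S = 11 + 1365t. Substituting into S ≡ 2 (mod 11) gives 1365t ≡ 2 (mod 11), and since 1⁻¹ ≡ 1 (mod 11), t ≡ 2. Hence S ≡ 11 + 1365·2 = 2741 (mod 15015).

2741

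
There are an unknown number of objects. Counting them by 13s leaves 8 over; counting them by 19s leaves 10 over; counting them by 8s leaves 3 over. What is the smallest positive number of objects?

The moduli are pairwise coprime; M = 13·19·8 = 1976.
M/13 = 152; 152 ≡ 9 (mod 13); 9·3 ≡ 1, so inverse 3.
M/19 = 104; 104 ≡ 9 (mod 19); 9·17 ≡ 1, so inverse 17.
M/8 = 247; 247 ≡ 7 (mod 8); 7·7 ≡ 1, so inverse 7.
N ≡ 8·152·3 + 10·104·17 + 3·247·7 = 26515.
26515 mod 1976 = 827.

827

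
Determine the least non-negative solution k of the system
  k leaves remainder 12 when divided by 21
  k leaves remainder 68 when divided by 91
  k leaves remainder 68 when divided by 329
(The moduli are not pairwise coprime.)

gcd(21, 91) = 7 and 7 | (68 − 12), so the pair is consistent; merging gives k ≡ 159 (mod 273), where 273 = lcm(21, 91).
gcd(273, 329) = 7 and 7 | (68 − 159), so the pair is consistent; merging gives k ≡ 8622 (mod 12831), where 12831 = lcm(273, 329).
The solution is unique modulo lcm(21, 91, 329) = 12831.

8622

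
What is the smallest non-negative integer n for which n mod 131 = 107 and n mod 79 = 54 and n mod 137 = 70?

129535

The moduli are pairwise coprime; M = 131·79·137 = 1417813.
M/131 = 10823; 10823 ≡ 81 (mod 131); 81·55 ≡ 1, so inverse 55.
M/79 = 17947; 17947 ≡ 14 (mod 79); 14·17 ≡ 1, so inverse 17.
M/137 = 10349; 10349 ≡ 74 (mod 137); 74·50 ≡ 1, so inverse 50.
n ≡ 107·10823·55 + 54·17947·17 + 70·10349·50 = 116390201.
116390201 mod 1417813 = 129535.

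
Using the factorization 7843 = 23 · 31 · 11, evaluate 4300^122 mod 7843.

4049

Mod 23: 4300 ≡ 22; by Fermat, exponent reduces to 122 mod 22 = 12; 22^12 ≡ 1 (mod 23).
Mod 31: 4300 ≡ 22; by Fermat, exponent reduces to 122 mod 30 = 2; 22^2 ≡ 19 (mod 31).
Mod 11: 4300 ≡ 10; by Fermat, exponent reduces to 122 mod 10 = 2; 10^2 ≡ 1 (mod 11).
Combine by CRT: x ≡ 1 (mod 23), x ≡ 19 (mod 31), x ≡ 1 (mod 11) ⇒ x ≡ 4049 (mod 7843).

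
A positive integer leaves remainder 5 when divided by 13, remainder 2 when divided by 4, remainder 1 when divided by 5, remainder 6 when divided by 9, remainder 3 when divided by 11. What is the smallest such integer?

Combine the congruences pairwise.
From t ≡ 5 (mod 13) write t = 5 + 13s. Substituting into t ≡ 2 (mod 4) gives 13s ≡ 1 (mod 4), and since 1⁻¹ ≡ 1 (mod 4), s ≡ 1. Hence t ≡ 5 + 13·1 = 18 (mod 52).
From t ≡ 18 (mod 52) write t = 18 + 52s. Substituting into t ≡ 1 (mod 5) gives 52s ≡ 3 (mod 5), and since 2⁻¹ ≡ 3 (mod 5), s ≡ 4. Hence t ≡ 18 + 52·4 = 226 (mod 260).
From t ≡ 226 (mod 260) write t = 226 + 260s. Substituting into t ≡ 6 (mod 9) gives 260s ≡ 5 (mod 9), and since 8⁻¹ ≡ 8 (mod 9), s ≡ 4. Hence t ≡ 226 + 260·4 = 1266 (mod 2340).
From t ≡ 1266 (mod 2340) write t = 1266 + 2340s. Substituting into t ≡ 3 (mod 11) gives 2340s ≡ 2 (mod 11), and since 8⁻¹ ≡ 7 (mod 11), s ≡ 3. Hence t ≡ 1266 + 2340·3 = 8286 (mod 25740).

8286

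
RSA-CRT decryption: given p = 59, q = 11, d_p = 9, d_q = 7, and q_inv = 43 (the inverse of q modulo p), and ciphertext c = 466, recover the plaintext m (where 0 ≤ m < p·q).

566

m₁ = c^(d_p) mod p: c ≡ 53 (mod 59), and 53^9 mod 59 = 35.
m₂ = c^(d_q) mod q: c ≡ 4 (mod 11), and 4^7 mod 11 = 5.
h = q_inv·(m₁ − m₂) mod p = 43·(35 − 5) mod 59 = 51.
m = m₂ + h·q = 5 + 51·11 = 566.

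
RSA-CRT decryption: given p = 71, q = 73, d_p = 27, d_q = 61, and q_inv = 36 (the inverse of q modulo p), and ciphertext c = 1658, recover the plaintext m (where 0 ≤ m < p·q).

m₁ = c^(d_p) mod p: c ≡ 25 (mod 71), and 25^27 mod 71 = 57.
m₂ = c^(d_q) mod q: c ≡ 52 (mod 73), and 52^61 mod 73 = 21.
h = q_inv·(m₁ − m₂) mod p = 36·(57 − 21) mod 71 = 18.
m = m₂ + h·q = 21 + 18·73 = 1335.

1335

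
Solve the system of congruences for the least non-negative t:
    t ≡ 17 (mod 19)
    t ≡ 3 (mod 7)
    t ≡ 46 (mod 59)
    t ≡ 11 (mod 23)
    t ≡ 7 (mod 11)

From t ≡ 17 (mod 19) write t = 17 + 19s. Substituting into t ≡ 3 (mod 7) gives 19s ≡ 0 (mod 7), and since 5⁻¹ ≡ 3 (mod 7), s ≡ 0. Hence t ≡ 17 + 19·0 = 17 (mod 133).
From t ≡ 17 (mod 133) write t = 17 + 133s. Substituting into t ≡ 46 (mod 59) gives 133s ≡ 29 (mod 59), and since 15⁻¹ ≡ 4 (mod 59), s ≡ 57. Hence t ≡ 17 + 133·57 = 7598 (mod 7847).
From t ≡ 7598 (mod 7847) write t = 7598 + 7847s. Substituting into t ≡ 11 (mod 23) gives 7847s ≡ 3 (mod 23), and since 4⁻¹ ≡ 6 (mod 23), s ≡ 18. Hence t ≡ 7598 + 7847·18 = 148844 (mod 180481).
From t ≡ 148844 (mod 180481) write t = 148844 + 180481s. Substituting into t ≡ 7 (mod 11) gives 180481s ≡ 4 (mod 11), and since 4⁻¹ ≡ 3 (mod 11), s ≡ 1. Hence t ≡ 148844 + 180481·1 = 329325 (mod 1985291).

329325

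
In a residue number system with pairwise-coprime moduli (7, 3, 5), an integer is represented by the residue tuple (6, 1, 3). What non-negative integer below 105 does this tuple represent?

13

The moduli are pairwise coprime; N = 7·3·5 = 105.
N/7 = 15; 15 ≡ 1 (mod 7), inverse 1.
N/3 = 35; 35 ≡ 2 (mod 3); 2·2 ≡ 1, so inverse 2.
N/5 = 21; 21 ≡ 1 (mod 5), inverse 1.
x ≡ 6·15·1 + 1·35·2 + 3·21·1 = 223.
223 mod 105 = 13.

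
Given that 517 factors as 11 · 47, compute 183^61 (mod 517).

194

Mod 11: 183 ≡ 7; by Fermat, exponent reduces to 61 mod 10 = 1; 7^1 ≡ 7 (mod 11).
Mod 47: 183 ≡ 42; by Fermat, exponent reduces to 61 mod 46 = 15; 42^15 ≡ 6 (mod 47).
Combine by CRT: x ≡ 7 (mod 11), x ≡ 6 (mod 47) ⇒ x ≡ 194 (mod 517).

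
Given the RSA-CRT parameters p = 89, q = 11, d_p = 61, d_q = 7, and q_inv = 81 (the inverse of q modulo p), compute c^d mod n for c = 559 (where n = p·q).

m₁ = c^(d_p) mod p: c ≡ 25 (mod 89), and 25^61 mod 89 = 81.
m₂ = c^(d_q) mod q: c ≡ 9 (mod 11), and 9^7 mod 11 = 4.
h = q_inv·(m₁ − m₂) mod p = 81·(81 − 4) mod 89 = 7.
m = m₂ + h·q = 4 + 7·11 = 81.

81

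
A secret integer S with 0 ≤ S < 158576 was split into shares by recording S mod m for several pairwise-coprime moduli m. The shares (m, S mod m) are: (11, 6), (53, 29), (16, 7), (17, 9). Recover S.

The moduli are pairwise coprime; N = 11·53·16·17 = 158576.
N/11 = 14416; 14416 ≡ 6 (mod 11); 6·2 ≡ 1, so inverse 2.
N/53 = 2992; 2992 ≡ 24 (mod 53); 24·42 ≡ 1, so inverse 42.
N/16 = 9911; 9911 ≡ 7 (mod 16); 7·7 ≡ 1, so inverse 7.
N/17 = 9328; 9328 ≡ 12 (mod 17); 12·10 ≡ 1, so inverse 10.
S ≡ 6·14416·2 + 29·2992·42 + 7·9911·7 + 9·9328·10 = 5142407.
5142407 mod 158576 = 67975.

67975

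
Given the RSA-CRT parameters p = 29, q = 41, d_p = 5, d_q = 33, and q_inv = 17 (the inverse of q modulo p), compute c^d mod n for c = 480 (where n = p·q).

m₁ = c^(d_p) mod p: c ≡ 16 (mod 29), and 16^5 mod 29 = 23.
m₂ = c^(d_q) mod q: c ≡ 29 (mod 41), and 29^33 mod 41 = 13.
h = q_inv·(m₁ − m₂) mod p = 17·(23 − 13) mod 29 = 25.
m = m₂ + h·q = 13 + 25·41 = 1038.

1038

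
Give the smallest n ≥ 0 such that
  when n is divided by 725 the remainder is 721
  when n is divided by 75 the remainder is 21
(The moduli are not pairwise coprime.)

1446

gcd(725, 75) = 25 and 25 | (21 − 721), so the pair is consistent; merging gives n ≡ 1446 (mod 2175), where 2175 = lcm(725, 75).
The solution is unique modulo lcm(725, 75) = 2175.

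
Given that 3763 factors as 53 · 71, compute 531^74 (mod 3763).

Mod 53: 531 ≡ 1; by Fermat, exponent reduces to 74 mod 52 = 22; 1^22 ≡ 1 (mod 53).
Mod 71: 531 ≡ 34; by Fermat, exponent reduces to 74 mod 70 = 4; 34^4 ≡ 45 (mod 71).
Combine by CRT: x ≡ 1 (mod 53), x ≡ 45 (mod 71) ⇒ x ≡ 1962 (mod 3763).

1962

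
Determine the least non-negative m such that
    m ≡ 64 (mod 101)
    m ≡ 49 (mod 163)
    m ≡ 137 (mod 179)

1589299

The moduli are pairwise coprime; N = 101·163·179 = 2946877.
N/101 = 29177; 29177 ≡ 89 (mod 101); 89·42 ≡ 1, so inverse 42.
N/163 = 18079; 18079 ≡ 149 (mod 163); 149·128 ≡ 1, so inverse 128.
N/179 = 16463; 16463 ≡ 174 (mod 179); 174·143 ≡ 1, so inverse 143.
m ≡ 64·29177·42 + 49·18079·128 + 137·16463·143 = 514345897.
514345897 mod 2946877 = 1589299.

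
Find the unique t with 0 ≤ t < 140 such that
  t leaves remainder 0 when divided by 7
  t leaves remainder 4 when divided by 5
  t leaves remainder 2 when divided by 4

14

The moduli are pairwise coprime; N = 7·5·4 = 140.
N/7 = 20; 20 ≡ 6 (mod 7); 6·6 ≡ 1, so inverse 6.
N/5 = 28; 28 ≡ 3 (mod 5); 3·2 ≡ 1, so inverse 2.
N/4 = 35; 35 ≡ 3 (mod 4); 3·3 ≡ 1, so inverse 3.
t ≡ 0·20·6 + 4·28·2 + 2·35·3 = 434.
434 mod 140 = 14.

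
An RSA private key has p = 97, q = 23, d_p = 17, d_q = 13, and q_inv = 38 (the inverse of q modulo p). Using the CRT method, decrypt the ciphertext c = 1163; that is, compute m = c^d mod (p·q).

1066

m₁ = c^(d_p) mod p: c ≡ 96 (mod 97), and 96^17 mod 97 = 96.
m₂ = c^(d_q) mod q: c ≡ 13 (mod 23), and 13^13 mod 23 = 8.
h = q_inv·(m₁ − m₂) mod p = 38·(96 − 8) mod 97 = 46.
m = m₂ + h·q = 8 + 46·23 = 1066.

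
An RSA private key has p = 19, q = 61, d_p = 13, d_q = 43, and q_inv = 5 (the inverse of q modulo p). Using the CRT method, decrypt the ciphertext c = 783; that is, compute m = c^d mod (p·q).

m₁ = c^(d_p) mod p: c ≡ 4 (mod 19), and 4^13 mod 19 = 9.
m₂ = c^(d_q) mod q: c ≡ 51 (mod 61), and 51^43 mod 61 = 31.
h = q_inv·(m₁ − m₂) mod p = 5·(9 − 31) mod 19 = 4.
m = m₂ + h·q = 31 + 4·61 = 275.

275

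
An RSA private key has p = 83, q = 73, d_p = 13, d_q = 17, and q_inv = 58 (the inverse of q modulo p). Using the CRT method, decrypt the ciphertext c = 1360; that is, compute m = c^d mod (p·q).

m₁ = c^(d_p) mod p: c ≡ 32 (mod 83), and 32^13 mod 83 = 72.
m₂ = c^(d_q) mod q: c ≡ 46 (mod 73), and 46^17 mod 73 = 46.
h = q_inv·(m₁ − m₂) mod p = 58·(72 − 46) mod 83 = 14.
m = m₂ + h·q = 46 + 14·73 = 1068.

1068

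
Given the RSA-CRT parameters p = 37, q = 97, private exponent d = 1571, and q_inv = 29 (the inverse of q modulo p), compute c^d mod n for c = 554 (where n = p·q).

d_p = d mod (p−1) = 1571 mod 36 = 23; d_q = d mod (q−1) = 35.
m₁ = c^(d_p) mod p: c ≡ 36 (mod 37), and 36^23 mod 37 = 36.
m₂ = c^(d_q) mod q: c ≡ 69 (mod 97), and 69^35 mod 97 = 67.
h = q_inv·(m₁ − m₂) mod p = 29·(36 − 67) mod 37 = 26.
m = m₂ + h·q = 67 + 26·97 = 2589.

2589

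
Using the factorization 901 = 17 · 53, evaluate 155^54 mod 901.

387

Mod 17: 155 ≡ 2; by Fermat, exponent reduces to 54 mod 16 = 6; 2^6 ≡ 13 (mod 17).
Mod 53: 155 ≡ 49; by Fermat, exponent reduces to 54 mod 52 = 2; 49^2 ≡ 16 (mod 53).
Combine by CRT: x ≡ 13 (mod 17), x ≡ 16 (mod 53) ⇒ x ≡ 387 (mod 901).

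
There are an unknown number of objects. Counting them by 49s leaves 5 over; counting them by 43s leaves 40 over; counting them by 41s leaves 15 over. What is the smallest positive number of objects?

63852

From N ≡ 5 (mod 49) write N = 5 + 49t. Substituting into N ≡ 40 (mod 43) gives 49t ≡ 35 (mod 43), and since 6⁻¹ ≡ 36 (mod 43), t ≡ 13. Hence N ≡ 5 + 49·13 = 642 (mod 2107).
From N ≡ 642 (mod 2107) write N = 642 + 2107t. Substituting into N ≡ 15 (mod 41) gives 2107t ≡ 29 (mod 41), and since 16⁻¹ ≡ 18 (mod 41), t ≡ 30. Hence N ≡ 642 + 2107·30 = 63852 (mod 86387).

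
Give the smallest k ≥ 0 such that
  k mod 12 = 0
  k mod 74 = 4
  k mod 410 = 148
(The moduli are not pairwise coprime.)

gcd(12, 74) = 2 and 2 | (4 − 0), so the pair is consistent; merging gives k ≡ 300 (mod 444), where 444 = lcm(12, 74).
gcd(444, 410) = 2 and 2 | (148 − 300), so the pair is consistent; merging gives k ≡ 41148 (mod 91020), where 91020 = lcm(444, 410).
The solution is unique modulo lcm(12, 74, 410) = 91020.

41148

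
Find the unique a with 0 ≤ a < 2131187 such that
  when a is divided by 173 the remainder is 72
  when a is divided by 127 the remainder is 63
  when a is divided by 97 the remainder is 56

From a ≡ 72 (mod 173) write a = 72 + 173t. Substituting into a ≡ 63 (mod 127) gives 173t ≡ 118 (mod 127), and since 46⁻¹ ≡ 58 (mod 127), t ≡ 113. Hence a ≡ 72 + 173·113 = 19621 (mod 21971).
From a ≡ 19621 (mod 21971) write a = 19621 + 21971t. Substituting into a ≡ 56 (mod 97) gives 21971t ≡ 29 (mod 97), and since 49⁻¹ ≡ 2 (mod 97), t ≡ 58. Hence a ≡ 19621 + 21971·58 = 1293939 (mod 2131187).

1293939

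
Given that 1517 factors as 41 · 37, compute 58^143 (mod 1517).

Mod 41: 58 ≡ 17; by Fermat, exponent reduces to 143 mod 40 = 23; 17^23 ≡ 7 (mod 41).
Mod 37: 58 ≡ 21; by Fermat, exponent reduces to 143 mod 36 = 35; 21^35 ≡ 30 (mod 37).
Combine by CRT: x ≡ 7 (mod 41), x ≡ 30 (mod 37) ⇒ x ≡ 622 (mod 1517).

622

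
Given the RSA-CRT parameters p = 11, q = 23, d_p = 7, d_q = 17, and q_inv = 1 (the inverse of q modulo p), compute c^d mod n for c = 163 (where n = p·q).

202

m₁ = c^(d_p) mod p: c ≡ 9 (mod 11), and 9^7 mod 11 = 4.
m₂ = c^(d_q) mod q: c ≡ 2 (mod 23), and 2^17 mod 23 = 18.
h = q_inv·(m₁ − m₂) mod p = 1·(4 − 18) mod 11 = 8.
m = m₂ + h·q = 18 + 8·23 = 202.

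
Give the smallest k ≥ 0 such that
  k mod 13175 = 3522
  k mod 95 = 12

gcd(13175, 95) = 5 and 5 | (12 − 3522), so the pair is consistent; merging gives k ≡ 43047 (mod 250325), where 250325 = lcm(13175, 95).
The solution is unique modulo lcm(13175, 95) = 250325.

43047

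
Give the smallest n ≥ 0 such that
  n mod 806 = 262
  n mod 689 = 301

14770

Combine the congruences pairwise.
gcd(806, 689) = 13 and 13 | (301 − 262), so the pair is consistent; merging gives n ≡ 14770 (mod 42718), where 42718 = lcm(806, 689).
The solution is unique modulo lcm(806, 689) = 42718.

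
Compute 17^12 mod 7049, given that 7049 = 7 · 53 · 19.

Mod 7: 17 ≡ 3; since 6 | 12, by Fermat 3^12 ≡ 1 (mod 7).
Mod 53: 17 ≡ 17; 17^12 ≡ 28 (mod 53).
Mod 19: 17 ≡ 17; 17^12 ≡ 11 (mod 19).
Combine by CRT: x ≡ 1 (mod 7), x ≡ 28 (mod 53), x ≡ 11 (mod 19) ⇒ x ≡ 505 (mod 7049).

505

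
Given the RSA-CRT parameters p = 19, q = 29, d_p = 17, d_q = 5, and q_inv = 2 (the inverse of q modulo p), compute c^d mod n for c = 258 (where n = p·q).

m₁ = c^(d_p) mod p: c ≡ 11 (mod 19), and 11^17 mod 19 = 7.
m₂ = c^(d_q) mod q: c ≡ 26 (mod 29), and 26^5 mod 29 = 18.
h = q_inv·(m₁ − m₂) mod p = 2·(7 − 18) mod 19 = 16.
m = m₂ + h·q = 18 + 16·29 = 482.

482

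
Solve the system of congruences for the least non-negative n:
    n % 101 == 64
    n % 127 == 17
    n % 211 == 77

The moduli are pairwise coprime; M = 101·127·211 = 2706497.
M/101 = 26797; 26797 ≡ 32 (mod 101); 32·60 ≡ 1, so inverse 60.
M/127 = 21311; 21311 ≡ 102 (mod 127); 102·66 ≡ 1, so inverse 66.
M/211 = 12827; 12827 ≡ 167 (mod 211); 167·187 ≡ 1, so inverse 187.
n ≡ 64·26797·60 + 17·21311·66 + 77·12827·187 = 311507395.
311507395 mod 2706497 = 260240.

260240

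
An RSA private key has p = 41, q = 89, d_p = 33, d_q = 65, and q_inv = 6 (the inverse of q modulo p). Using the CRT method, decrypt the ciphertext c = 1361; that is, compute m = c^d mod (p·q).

m₁ = c^(d_p) mod p: c ≡ 8 (mod 41), and 8^33 mod 41 = 21.
m₂ = c^(d_q) mod q: c ≡ 26 (mod 89), and 26^65 mod 89 = 15.
h = q_inv·(m₁ − m₂) mod p = 6·(21 − 15) mod 41 = 36.
m = m₂ + h·q = 15 + 36·89 = 3219.

3219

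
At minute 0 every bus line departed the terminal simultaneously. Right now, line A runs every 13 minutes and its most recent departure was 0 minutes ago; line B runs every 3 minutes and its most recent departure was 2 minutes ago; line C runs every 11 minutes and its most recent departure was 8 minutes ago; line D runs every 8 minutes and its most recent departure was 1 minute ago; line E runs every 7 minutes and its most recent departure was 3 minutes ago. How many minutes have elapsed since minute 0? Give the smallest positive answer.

5057

Combine the congruences pairwise.
From t ≡ 0 (mod 13) write t = 0 + 13s. Substituting into t ≡ 2 (mod 3) gives 13s ≡ 2 (mod 3), and since 1⁻¹ ≡ 1 (mod 3), s ≡ 2. Hence t ≡ 0 + 13·2 = 26 (mod 39).
From t ≡ 26 (mod 39) write t = 26 + 39s. Substituting into t ≡ 8 (mod 11) gives 39s ≡ 4 (mod 11), and since 6⁻¹ ≡ 2 (mod 11), s ≡ 8. Hence t ≡ 26 + 39·8 = 338 (mod 429).
From t ≡ 338 (mod 429) write t = 338 + 429s. Substituting into t ≡ 1 (mod 8) gives 429s ≡ 7 (mod 8), and since 5⁻¹ ≡ 5 (mod 8), s ≡ 3. Hence t ≡ 338 + 429·3 = 1625 (mod 3432).
From t ≡ 1625 (mod 3432) write t = 1625 + 3432s. Substituting into t ≡ 3 (mod 7) gives 3432s ≡ 2 (mod 7), and since 2⁻¹ ≡ 4 (mod 7), s ≡ 1. Hence t ≡ 1625 + 3432·1 = 5057 (mod 24024).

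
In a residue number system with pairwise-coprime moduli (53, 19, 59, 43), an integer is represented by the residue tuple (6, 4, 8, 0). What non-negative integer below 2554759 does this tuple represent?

From x ≡ 6 (mod 53) write x = 6 + 53t. Substituting into x ≡ 4 (mod 19) gives 53t ≡ 17 (mod 19), and since 15⁻¹ ≡ 14 (mod 19), t ≡ 10. Hence x ≡ 6 + 53·10 = 536 (mod 1007).
From x ≡ 536 (mod 1007) write x = 536 + 1007t. Substituting into x ≡ 8 (mod 59) gives 1007t ≡ 3 (mod 59), and since 4⁻¹ ≡ 15 (mod 59), t ≡ 45. Hence x ≡ 536 + 1007·45 = 45851 (mod 59413).
From x ≡ 45851 (mod 59413) write x = 45851 + 59413t. Substituting into x ≡ 0 (mod 43) gives 59413t ≡ 30 (mod 43), and since 30⁻¹ ≡ 33 (mod 43), t ≡ 1. Hence x ≡ 45851 + 59413·1 = 105264 (mod 2554759).

105264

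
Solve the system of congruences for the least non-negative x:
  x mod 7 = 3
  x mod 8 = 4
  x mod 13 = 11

388

The moduli are pairwise coprime; N = 7·8·13 = 728.
N/7 = 104; 104 ≡ 6 (mod 7); 6·6 ≡ 1, so inverse 6.
N/8 = 91; 91 ≡ 3 (mod 8); 3·3 ≡ 1, so inverse 3.
N/13 = 56; 56 ≡ 4 (mod 13); 4·10 ≡ 1, so inverse 10.
x ≡ 3·104·6 + 4·91·3 + 11·56·10 = 9124.
9124 mod 728 = 388.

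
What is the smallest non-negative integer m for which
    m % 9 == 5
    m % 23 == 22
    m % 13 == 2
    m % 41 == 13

Combine the congruences pairwise.
From m ≡ 5 (mod 9) write m = 5 + 9t. Substituting into m ≡ 22 (mod 23) gives 9t ≡ 17 (mod 23), and since 9⁻¹ ≡ 18 (mod 23), t ≡ 7. Hence m ≡ 5 + 9·7 = 68 (mod 207).
From m ≡ 68 (mod 207) write m = 68 + 207t. Substituting into m ≡ 2 (mod 13) gives 207t ≡ 12 (mod 13), and since 12⁻¹ ≡ 12 (mod 13), t ≡ 1. Hence m ≡ 68 + 207·1 = 275 (mod 2691).
From m ≡ 275 (mod 2691) write m = 275 + 2691t. Substituting into m ≡ 13 (mod 41) gives 2691t ≡ 25 (mod 41), and since 26⁻¹ ≡ 30 (mod 41), t ≡ 12. Hence m ≡ 275 + 2691·12 = 32567 (mod 110331).

32567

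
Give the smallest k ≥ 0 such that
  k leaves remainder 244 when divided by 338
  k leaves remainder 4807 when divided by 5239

10046

Combine the congruences pairwise.
gcd(338, 5239) = 169 and 169 | (4807 − 244), so the pair is consistent; merging gives k ≡ 10046 (mod 10478), where 10478 = lcm(338, 5239).
The solution is unique modulo lcm(338, 5239) = 10478.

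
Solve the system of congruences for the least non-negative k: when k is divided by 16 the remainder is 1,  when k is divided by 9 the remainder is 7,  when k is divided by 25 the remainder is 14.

The moduli are pairwise coprime; N = 16·9·25 = 3600.
N/16 = 225; 225 ≡ 1 (mod 16), inverse 1.
N/9 = 400; 400 ≡ 4 (mod 9); 4·7 ≡ 1, so inverse 7.
N/25 = 144; 144 ≡ 19 (mod 25); 19·4 ≡ 1, so inverse 4.
k ≡ 1·225·1 + 7·400·7 + 14·144·4 = 27889.
27889 mod 3600 = 2689.

2689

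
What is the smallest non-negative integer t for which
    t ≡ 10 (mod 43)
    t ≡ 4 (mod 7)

Combine the congruences pairwise.
From t ≡ 10 (mod 43) write t = 10 + 43s. Substituting into t ≡ 4 (mod 7) gives 43s ≡ 1 (mod 7), and since 1⁻¹ ≡ 1 (mod 7), s ≡ 1. Hence t ≡ 10 + 43·1 = 53 (mod 301).

53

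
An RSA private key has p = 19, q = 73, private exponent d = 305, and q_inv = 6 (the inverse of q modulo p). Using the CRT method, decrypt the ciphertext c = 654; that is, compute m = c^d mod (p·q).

d_p = d mod (p−1) = 305 mod 18 = 17; d_q = d mod (q−1) = 17.
m₁ = c^(d_p) mod p: c ≡ 8 (mod 19), and 8^17 mod 19 = 12.
m₂ = c^(d_q) mod q: c ≡ 70 (mod 73), and 70^17 mod 73 = 49.
h = q_inv·(m₁ − m₂) mod p = 6·(12 − 49) mod 19 = 6.
m = m₂ + h·q = 49 + 6·73 = 487.

487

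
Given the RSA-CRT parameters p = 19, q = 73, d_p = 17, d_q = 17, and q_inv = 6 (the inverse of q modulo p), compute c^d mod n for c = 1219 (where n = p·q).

51

m₁ = c^(d_p) mod p: c ≡ 3 (mod 19), and 3^17 mod 19 = 13.
m₂ = c^(d_q) mod q: c ≡ 51 (mod 73), and 51^17 mod 73 = 51.
h = q_inv·(m₁ − m₂) mod p = 6·(13 − 51) mod 19 = 0.
m = m₂ + h·q = 51 + 0·73 = 51.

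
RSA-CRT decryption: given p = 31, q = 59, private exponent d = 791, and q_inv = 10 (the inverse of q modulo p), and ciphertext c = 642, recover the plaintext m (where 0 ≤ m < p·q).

d_p = d mod (p−1) = 791 mod 30 = 11; d_q = d mod (q−1) = 37.
m₁ = c^(d_p) mod p: c ≡ 22 (mod 31), and 22^11 mod 31 = 17.
m₂ = c^(d_q) mod q: c ≡ 52 (mod 59), and 52^37 mod 59 = 30.
h = q_inv·(m₁ − m₂) mod p = 10·(17 − 30) mod 31 = 25.
m = m₂ + h·q = 30 + 25·59 = 1505.

1505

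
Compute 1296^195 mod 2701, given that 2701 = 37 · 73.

Mod 37: 1296 ≡ 1; by Fermat, exponent reduces to 195 mod 36 = 15; 1^15 ≡ 1 (mod 37).
Mod 73: 1296 ≡ 55; by Fermat, exponent reduces to 195 mod 72 = 51; 55^51 ≡ 64 (mod 73).
Combine by CRT: x ≡ 1 (mod 37), x ≡ 64 (mod 73) ⇒ x ≡ 1962 (mod 2701).

1962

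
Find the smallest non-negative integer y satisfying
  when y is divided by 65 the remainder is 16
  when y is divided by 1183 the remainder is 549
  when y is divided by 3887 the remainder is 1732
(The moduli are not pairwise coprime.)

28941

Combine the congruences pairwise.
gcd(65, 1183) = 13 and 13 | (549 − 16), so the pair is consistent; merging gives y ≡ 5281 (mod 5915), where 5915 = lcm(65, 1183).
gcd(5915, 3887) = 169 and 169 | (1732 − 5281), so the pair is consistent; merging gives y ≡ 28941 (mod 136045), where 136045 = lcm(5915, 3887).
The solution is unique modulo lcm(65, 1183, 3887) = 136045.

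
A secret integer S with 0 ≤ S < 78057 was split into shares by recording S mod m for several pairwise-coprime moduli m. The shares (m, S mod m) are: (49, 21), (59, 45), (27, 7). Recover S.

From S ≡ 21 (mod 49) write S = 21 + 49t. Substituting into S ≡ 45 (mod 59) gives 49t ≡ 24 (mod 59), and since 49⁻¹ ≡ 53 (mod 59), t ≡ 33. Hence S ≡ 21 + 49·33 = 1638 (mod 2891).
From S ≡ 1638 (mod 2891) write S = 1638 + 2891t. Substituting into S ≡ 7 (mod 27) gives 2891t ≡ 16 (mod 27), and since 2⁻¹ ≡ 14 (mod 27), t ≡ 8. Hence S ≡ 1638 + 2891·8 = 24766 (mod 78057).

24766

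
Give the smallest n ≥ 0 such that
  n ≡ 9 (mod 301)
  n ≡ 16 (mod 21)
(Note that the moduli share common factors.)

gcd(301, 21) = 7 and 7 | (16 − 9), so the pair is consistent; merging gives n ≡ 310 (mod 903), where 903 = lcm(301, 21).
The solution is unique modulo lcm(301, 21) = 903.

310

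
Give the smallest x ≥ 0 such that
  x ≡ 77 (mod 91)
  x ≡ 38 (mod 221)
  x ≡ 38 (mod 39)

Combine the congruences pairwise.
gcd(91, 221) = 13 and 13 | (38 − 77), so the pair is consistent; merging gives x ≡ 259 (mod 1547), where 1547 = lcm(91, 221).
gcd(1547, 39) = 13 and 13 | (38 − 259), so the pair is consistent; merging gives x ≡ 3353 (mod 4641), where 4641 = lcm(1547, 39).
The solution is unique modulo lcm(91, 221, 39) = 4641.

3353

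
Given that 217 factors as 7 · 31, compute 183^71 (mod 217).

204

Mod 7: 183 ≡ 1; by Fermat, exponent reduces to 71 mod 6 = 5; 1^5 ≡ 1 (mod 7).
Mod 31: 183 ≡ 28; by Fermat, exponent reduces to 71 mod 30 = 11; 28^11 ≡ 18 (mod 31).
Combine by CRT: x ≡ 1 (mod 7), x ≡ 18 (mod 31) ⇒ x ≡ 204 (mod 217).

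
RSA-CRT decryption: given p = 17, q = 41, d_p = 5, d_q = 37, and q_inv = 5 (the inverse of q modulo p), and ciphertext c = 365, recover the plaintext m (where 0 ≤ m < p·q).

672

m₁ = c^(d_p) mod p: c ≡ 8 (mod 17), and 8^5 mod 17 = 9.
m₂ = c^(d_q) mod q: c ≡ 37 (mod 41), and 37^37 mod 41 = 16.
h = q_inv·(m₁ − m₂) mod p = 5·(9 − 16) mod 17 = 16.
m = m₂ + h·q = 16 + 16·41 = 672.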